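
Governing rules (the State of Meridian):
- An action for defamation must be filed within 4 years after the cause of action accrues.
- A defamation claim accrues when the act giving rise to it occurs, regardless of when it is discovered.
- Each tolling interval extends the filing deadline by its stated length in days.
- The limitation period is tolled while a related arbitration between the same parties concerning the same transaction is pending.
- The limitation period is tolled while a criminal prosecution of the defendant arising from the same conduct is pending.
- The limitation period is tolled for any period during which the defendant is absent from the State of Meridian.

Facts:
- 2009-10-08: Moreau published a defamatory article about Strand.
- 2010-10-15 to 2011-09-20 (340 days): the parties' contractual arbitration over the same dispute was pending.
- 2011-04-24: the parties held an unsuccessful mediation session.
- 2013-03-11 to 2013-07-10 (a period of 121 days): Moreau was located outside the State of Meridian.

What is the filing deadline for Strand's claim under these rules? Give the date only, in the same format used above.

2015-01-12

The cause of action accrued on 2009-10-08, the date of the act.
Adding the 4 years base period to 2009-10-08 gives a deadline of 2013-10-08, before any tolling.
The pending related arbitration from 2010-10-15 to 2011-09-20 tolled the period for 340 days, extending the deadline to 2014-09-13.
The defendant's absence from the jurisdiction from 2013-03-11 to 2013-07-10 tolled the period for 121 days, extending the deadline to 2015-01-12.
None of the other events listed affects the running of the period under the stated rules.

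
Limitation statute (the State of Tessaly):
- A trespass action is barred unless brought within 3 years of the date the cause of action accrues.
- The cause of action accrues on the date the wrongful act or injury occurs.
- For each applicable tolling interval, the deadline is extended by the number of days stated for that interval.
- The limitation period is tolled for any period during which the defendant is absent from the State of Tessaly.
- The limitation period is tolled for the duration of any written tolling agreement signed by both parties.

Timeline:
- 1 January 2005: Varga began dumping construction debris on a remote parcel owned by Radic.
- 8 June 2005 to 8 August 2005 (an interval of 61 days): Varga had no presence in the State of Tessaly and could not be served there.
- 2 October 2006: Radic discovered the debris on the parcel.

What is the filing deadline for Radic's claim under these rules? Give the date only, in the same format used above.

Accrual is governed by the date of the act, so the period began to run on 1 January 2005; the later discovery on 2 October 2006 is irrelevant under the stated rule.
Adding the 3 years base period to 1 January 2005 gives a deadline of 1 January 2008, before any tolling.
The defendant's absence from the jurisdiction from 8 June 2005 to 8 August 2005 tolled the period for 61 days, extending the deadline to 2 March 2008.

2 March 2008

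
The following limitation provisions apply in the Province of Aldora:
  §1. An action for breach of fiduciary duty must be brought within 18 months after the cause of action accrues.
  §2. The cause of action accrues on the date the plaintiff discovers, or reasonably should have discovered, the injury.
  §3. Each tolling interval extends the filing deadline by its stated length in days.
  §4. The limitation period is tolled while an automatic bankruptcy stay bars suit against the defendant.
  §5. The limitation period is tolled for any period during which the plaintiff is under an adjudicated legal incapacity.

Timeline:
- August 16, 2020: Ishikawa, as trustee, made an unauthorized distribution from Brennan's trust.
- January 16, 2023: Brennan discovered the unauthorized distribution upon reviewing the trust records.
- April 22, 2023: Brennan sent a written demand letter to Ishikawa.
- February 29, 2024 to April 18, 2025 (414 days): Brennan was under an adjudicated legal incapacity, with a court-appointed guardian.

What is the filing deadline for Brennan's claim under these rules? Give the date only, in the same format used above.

September 3, 2025

Under the discovery rule, the claim accrued on January 16, 2023, when Brennan discovered the injury — not on the August 16, 2020 date of the underlying act.
The untolled deadline — 18 months after January 16, 2023 — is July 16, 2024.
Because the plaintiff's legal incapacity ran from February 29, 2024 to April 18, 2025, the deadline is extended by 414 days to September 3, 2025.
Nothing else in the chronology tolls or restarts the period.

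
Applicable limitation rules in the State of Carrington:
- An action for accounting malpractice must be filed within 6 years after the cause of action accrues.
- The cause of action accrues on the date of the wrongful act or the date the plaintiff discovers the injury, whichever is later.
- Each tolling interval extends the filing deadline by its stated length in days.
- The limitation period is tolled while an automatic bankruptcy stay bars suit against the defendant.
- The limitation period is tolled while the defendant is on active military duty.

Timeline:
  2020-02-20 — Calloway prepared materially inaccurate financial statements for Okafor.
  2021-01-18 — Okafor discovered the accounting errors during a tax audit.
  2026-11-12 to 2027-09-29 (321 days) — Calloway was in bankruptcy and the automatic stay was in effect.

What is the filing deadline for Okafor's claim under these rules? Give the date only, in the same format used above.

2027-12-05

The claim accrued on 2021-01-18 — the later of the 2020-02-20 act and the 2021-01-18 discovery.
The untolled deadline — 6 years after 2021-01-18 — is 2027-01-18.
The period was tolled for 321 days by the automatic bankruptcy stay (2026-11-12 to 2027-09-29), pushing the deadline to 2027-12-05.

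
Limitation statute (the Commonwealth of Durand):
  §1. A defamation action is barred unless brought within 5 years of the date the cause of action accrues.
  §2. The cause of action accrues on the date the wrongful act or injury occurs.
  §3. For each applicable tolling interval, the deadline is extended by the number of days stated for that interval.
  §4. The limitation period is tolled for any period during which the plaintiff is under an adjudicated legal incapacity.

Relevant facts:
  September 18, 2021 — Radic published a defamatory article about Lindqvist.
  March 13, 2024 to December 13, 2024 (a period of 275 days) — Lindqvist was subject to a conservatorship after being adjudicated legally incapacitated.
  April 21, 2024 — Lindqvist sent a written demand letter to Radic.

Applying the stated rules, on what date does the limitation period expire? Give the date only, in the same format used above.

The claim accrued on September 18, 2021, when the wrongful act occurred.
The untolled deadline — 5 years after September 18, 2021 — is September 18, 2026.
Because the plaintiff's legal incapacity ran from March 13, 2024 to December 13, 2024, the deadline is extended by 275 days to June 20, 2027.
Nothing else in the chronology tolls or restarts the period.

June 20, 2027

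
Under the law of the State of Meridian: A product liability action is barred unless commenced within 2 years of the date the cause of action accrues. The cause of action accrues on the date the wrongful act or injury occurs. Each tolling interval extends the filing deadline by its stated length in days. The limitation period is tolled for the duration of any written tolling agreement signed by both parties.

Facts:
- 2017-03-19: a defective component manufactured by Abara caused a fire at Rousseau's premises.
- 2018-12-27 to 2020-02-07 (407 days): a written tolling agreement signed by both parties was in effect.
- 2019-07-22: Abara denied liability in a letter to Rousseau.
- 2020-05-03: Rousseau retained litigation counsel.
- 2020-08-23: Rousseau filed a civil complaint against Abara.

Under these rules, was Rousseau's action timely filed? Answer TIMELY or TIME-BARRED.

The cause of action accrued on 2017-03-19, the date of the act.
Adding the 2 years base period to 2017-03-19 gives a deadline of 2019-03-19, before any tolling.
The written tolling agreement from 2018-12-27 to 2020-02-07 tolled the period for 407 days, extending the deadline to 2020-04-29.
The other events in the timeline have no effect on the limitation period under the stated rules.
Rousseau filed on 2020-08-23, after the 2020-04-29 deadline, so the action is time-barred.

TIME-BARRED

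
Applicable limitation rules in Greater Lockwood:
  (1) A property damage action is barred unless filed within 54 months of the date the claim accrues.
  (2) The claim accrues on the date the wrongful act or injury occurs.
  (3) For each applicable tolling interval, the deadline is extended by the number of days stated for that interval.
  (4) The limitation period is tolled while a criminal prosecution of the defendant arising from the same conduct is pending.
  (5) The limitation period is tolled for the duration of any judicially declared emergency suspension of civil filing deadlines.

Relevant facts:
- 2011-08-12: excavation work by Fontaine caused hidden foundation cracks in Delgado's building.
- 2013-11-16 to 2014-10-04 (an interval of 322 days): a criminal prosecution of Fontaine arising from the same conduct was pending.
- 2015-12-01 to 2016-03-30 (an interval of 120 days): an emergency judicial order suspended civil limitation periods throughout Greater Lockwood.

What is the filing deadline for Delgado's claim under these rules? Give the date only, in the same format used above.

2017-04-29

The claim accrued on 2011-08-12, the date of the act.
54 months from 2011-08-12 is 2016-02-12.
The pending criminal prosecution from 2013-11-16 to 2014-10-04 tolled the period for 322 days, extending the deadline to 2016-12-30.
The period was tolled for 120 days by the emergency suspension of filing deadlines (2015-12-01 to 2016-03-30), pushing the deadline to 2017-04-29.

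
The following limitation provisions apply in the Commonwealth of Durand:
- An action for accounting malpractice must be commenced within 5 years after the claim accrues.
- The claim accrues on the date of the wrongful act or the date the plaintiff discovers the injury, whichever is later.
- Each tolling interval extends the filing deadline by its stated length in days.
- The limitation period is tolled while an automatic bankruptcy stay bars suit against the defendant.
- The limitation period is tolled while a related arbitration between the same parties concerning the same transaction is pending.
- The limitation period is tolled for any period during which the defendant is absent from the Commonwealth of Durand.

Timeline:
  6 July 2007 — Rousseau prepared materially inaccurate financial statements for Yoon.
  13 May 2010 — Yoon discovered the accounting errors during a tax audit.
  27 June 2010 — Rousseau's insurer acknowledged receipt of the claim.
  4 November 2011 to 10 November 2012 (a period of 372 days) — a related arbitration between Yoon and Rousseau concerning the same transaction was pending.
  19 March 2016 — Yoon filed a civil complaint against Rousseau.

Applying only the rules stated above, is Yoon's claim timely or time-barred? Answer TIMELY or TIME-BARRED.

Taking the later of the act (6 July 2007) and discovery (13 May 2010), the claim accrued on 13 May 2010.
5 years from 13 May 2010 is 13 May 2015.
Because the pending related arbitration ran from 4 November 2011 to 10 November 2012, the deadline is extended by 372 days to 19 May 2016.
None of the other events listed affects the running of the period under the stated rules.
Yoon filed on 19 March 2016, before the 19 May 2016 deadline, so the action is timely.

TIMELY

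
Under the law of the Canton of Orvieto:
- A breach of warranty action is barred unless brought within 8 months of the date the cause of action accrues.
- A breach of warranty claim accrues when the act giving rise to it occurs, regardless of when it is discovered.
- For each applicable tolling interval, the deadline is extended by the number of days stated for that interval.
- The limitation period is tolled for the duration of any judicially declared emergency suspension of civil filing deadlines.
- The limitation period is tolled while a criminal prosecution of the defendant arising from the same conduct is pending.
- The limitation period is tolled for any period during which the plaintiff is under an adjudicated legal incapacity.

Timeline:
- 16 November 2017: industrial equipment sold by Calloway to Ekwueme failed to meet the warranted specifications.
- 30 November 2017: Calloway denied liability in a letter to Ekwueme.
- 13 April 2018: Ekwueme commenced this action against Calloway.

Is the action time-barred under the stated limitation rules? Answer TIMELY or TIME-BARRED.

TIMELY

The claim accrued on 16 November 2017, when the wrongful act occurred.
The untolled deadline — 8 months after 16 November 2017 — is 16 July 2018.
The other events in the timeline have no effect on the limitation period under the stated rules.
The 13 April 2018 filing precedes the 16 July 2018 deadline; the claim is timely.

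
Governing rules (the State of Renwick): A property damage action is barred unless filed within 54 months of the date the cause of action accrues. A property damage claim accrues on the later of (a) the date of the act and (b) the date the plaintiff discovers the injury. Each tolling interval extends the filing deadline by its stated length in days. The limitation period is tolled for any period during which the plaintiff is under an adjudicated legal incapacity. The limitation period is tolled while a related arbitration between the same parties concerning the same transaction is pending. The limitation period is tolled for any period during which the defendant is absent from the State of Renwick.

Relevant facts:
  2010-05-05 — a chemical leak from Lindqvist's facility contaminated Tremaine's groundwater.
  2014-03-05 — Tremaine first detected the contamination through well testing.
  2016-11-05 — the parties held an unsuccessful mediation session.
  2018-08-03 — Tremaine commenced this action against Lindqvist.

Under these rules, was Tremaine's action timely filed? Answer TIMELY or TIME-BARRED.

TIMELY

Taking the later of the act (2010-05-05) and discovery (2014-03-05), the claim accrued on 2014-03-05.
54 months from 2014-03-05 is 2018-09-05.
None of the other events listed affects the running of the period under the stated rules.
Tremaine filed on 2018-08-03, before the 2018-09-05 deadline, so the action is timely.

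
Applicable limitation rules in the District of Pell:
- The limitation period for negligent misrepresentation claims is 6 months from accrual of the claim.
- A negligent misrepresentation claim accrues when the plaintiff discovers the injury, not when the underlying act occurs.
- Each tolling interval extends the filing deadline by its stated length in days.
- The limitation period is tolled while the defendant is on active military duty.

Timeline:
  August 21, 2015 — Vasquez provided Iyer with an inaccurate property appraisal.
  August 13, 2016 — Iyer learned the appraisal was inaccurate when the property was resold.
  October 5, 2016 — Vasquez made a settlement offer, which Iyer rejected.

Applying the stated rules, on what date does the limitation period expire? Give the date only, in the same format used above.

Accrual is tied to discovery, so the period began on August 13, 2016 rather than on August 21, 2015 when the act occurred.
6 months from August 13, 2016 is February 13, 2017.
None of the other events listed affects the running of the period under the stated rules.

February 13, 2017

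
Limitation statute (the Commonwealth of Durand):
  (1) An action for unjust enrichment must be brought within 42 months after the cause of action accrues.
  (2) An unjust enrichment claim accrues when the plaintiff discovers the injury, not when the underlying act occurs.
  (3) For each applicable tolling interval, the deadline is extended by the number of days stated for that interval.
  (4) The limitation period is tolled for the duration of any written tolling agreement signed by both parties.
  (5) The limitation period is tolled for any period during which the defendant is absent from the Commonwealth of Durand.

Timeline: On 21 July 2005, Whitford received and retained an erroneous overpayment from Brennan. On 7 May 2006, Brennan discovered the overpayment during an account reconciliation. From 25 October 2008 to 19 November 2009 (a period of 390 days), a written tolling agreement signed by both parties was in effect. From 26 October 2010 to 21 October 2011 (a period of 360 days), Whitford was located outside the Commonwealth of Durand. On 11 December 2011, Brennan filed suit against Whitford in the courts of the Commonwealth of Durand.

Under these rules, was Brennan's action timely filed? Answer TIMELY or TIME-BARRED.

TIME-BARRED

The claim did not accrue until Brennan discovered the injury on 7 May 2006; the 21 July 2005 act date does not start the clock under the stated rule.
The untolled deadline — 42 months after 7 May 2006 — is 7 November 2009.
The written tolling agreement from 25 October 2008 to 19 November 2009 tolled the period for 390 days, extending the deadline to 2 December 2010.
The defendant's absence from the jurisdiction from 26 October 2010 to 21 October 2011 tolled the period for 360 days, extending the deadline to 27 November 2011.
Brennan filed on 11 December 2011, after the 27 November 2011 deadline, so the action is time-barred.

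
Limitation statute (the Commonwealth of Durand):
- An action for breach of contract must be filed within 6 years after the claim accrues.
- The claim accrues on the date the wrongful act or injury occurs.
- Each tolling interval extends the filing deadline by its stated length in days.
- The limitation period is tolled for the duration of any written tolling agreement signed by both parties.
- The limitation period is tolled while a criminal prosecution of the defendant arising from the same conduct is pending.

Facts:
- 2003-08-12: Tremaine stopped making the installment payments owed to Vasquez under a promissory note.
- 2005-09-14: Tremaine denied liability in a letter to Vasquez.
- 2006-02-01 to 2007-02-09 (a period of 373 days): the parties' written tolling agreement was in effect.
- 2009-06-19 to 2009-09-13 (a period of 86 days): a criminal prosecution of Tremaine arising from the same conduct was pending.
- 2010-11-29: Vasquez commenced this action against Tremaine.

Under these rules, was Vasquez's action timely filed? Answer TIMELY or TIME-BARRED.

The limitation period began to run on 2003-08-12.
The untolled deadline — 6 years after 2003-08-12 — is 2009-08-12.
The written tolling agreement from 2006-02-01 to 2007-02-09 tolled the period for 373 days, extending the deadline to 2010-08-20.
The pending criminal prosecution from 2009-06-19 to 2009-09-13 tolled the period for 86 days, extending the deadline to 2010-11-14.
Nothing else in the chronology tolls or restarts the period.
Vasquez filed on 2010-11-29, after the 2010-11-14 deadline, so the action is time-barred.

TIME-BARRED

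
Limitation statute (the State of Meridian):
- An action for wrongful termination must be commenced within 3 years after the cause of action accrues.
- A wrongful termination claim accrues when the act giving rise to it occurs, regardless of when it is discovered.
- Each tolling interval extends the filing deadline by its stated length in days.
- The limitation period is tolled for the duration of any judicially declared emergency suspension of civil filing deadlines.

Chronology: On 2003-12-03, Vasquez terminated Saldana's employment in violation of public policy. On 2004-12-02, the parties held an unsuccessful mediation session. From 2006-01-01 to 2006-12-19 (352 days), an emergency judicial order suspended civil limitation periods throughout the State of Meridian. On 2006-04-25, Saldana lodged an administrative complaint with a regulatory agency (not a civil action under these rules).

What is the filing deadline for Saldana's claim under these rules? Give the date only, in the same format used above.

2007-11-20

The claim accrued on 2003-12-03, when the wrongful act occurred.
Adding the 3 years base period to 2003-12-03 gives a deadline of 2006-12-03, before any tolling.
The emergency suspension of filing deadlines from 2006-01-01 to 2006-12-19 tolled the period for 352 days, extending the deadline to 2007-11-20.
The other events in the timeline have no effect on the limitation period under the stated rules.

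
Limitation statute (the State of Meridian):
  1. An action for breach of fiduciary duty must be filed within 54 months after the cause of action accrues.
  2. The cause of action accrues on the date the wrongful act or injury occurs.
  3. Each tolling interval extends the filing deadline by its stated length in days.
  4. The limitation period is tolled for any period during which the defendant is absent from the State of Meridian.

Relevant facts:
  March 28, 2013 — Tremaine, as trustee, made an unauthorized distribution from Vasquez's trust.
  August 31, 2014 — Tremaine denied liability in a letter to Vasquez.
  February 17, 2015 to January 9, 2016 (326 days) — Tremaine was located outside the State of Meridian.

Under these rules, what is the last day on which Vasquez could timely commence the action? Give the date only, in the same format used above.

The limitation period began to run on March 28, 2013.
54 months from March 28, 2013 is September 28, 2017.
The period was tolled for 326 days by the defendant's absence from the jurisdiction (February 17, 2015 to January 9, 2016), pushing the deadline to August 20, 2018.
Nothing else in the chronology tolls or restarts the period.

August 20, 2018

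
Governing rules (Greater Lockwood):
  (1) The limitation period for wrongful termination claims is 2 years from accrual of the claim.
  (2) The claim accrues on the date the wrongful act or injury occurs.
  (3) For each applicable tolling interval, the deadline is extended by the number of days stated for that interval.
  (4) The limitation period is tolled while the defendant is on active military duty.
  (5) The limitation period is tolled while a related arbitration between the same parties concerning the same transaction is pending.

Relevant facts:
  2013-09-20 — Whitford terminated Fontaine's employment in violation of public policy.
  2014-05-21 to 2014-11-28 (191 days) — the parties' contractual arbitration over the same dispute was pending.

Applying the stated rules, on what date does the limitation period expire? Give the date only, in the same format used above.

2016-03-29

The limitation period began to run on 2013-09-20.
2 years from 2013-09-20 is 2015-09-20.
The period was tolled for 191 days by the pending related arbitration (2014-05-21 to 2014-11-28), pushing the deadline to 2016-03-29.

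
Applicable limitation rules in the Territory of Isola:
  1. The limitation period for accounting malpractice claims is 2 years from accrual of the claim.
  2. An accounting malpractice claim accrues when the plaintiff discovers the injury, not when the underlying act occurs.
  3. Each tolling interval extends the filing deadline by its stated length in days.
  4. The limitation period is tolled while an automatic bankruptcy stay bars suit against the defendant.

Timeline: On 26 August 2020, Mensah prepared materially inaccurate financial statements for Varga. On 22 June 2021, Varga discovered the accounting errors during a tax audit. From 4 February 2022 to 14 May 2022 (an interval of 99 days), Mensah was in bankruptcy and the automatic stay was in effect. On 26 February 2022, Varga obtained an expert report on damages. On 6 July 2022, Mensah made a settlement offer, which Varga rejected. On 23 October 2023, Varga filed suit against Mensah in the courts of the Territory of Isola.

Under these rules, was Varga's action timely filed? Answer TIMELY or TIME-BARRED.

Accrual is tied to discovery, so the period began on 22 June 2021 rather than on 26 August 2020 when the act occurred.
The untolled deadline — 2 years after 22 June 2021 — is 22 June 2023.
Because the automatic bankruptcy stay ran from 4 February 2022 to 14 May 2022, the deadline is extended by 99 days to 29 September 2023.
Nothing else in the chronology tolls or restarts the period.
Filing on 23 October 2023 missed the 29 September 2023 deadline — the action is time-barred.

TIME-BARRED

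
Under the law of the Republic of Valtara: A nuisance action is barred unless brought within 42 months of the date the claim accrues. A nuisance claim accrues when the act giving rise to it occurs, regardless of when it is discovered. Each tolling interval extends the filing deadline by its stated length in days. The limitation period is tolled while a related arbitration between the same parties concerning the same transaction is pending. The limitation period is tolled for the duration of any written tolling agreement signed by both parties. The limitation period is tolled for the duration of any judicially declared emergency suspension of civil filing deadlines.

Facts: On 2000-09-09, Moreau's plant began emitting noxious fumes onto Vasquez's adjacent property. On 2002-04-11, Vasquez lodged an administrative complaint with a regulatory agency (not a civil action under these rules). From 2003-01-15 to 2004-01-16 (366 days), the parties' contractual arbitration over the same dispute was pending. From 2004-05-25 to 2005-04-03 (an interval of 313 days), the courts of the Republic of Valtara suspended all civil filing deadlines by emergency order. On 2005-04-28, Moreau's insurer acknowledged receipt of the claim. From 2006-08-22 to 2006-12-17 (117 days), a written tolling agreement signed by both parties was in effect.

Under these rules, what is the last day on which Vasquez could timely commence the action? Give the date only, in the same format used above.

2006-01-17

The claim accrued on 2000-09-09, the date of the act.
Adding the 42 months base period to 2000-09-09 gives a deadline of 2004-03-09, before any tolling.
The pending related arbitration from 2003-01-15 to 2004-01-16 tolled the period for 366 days, extending the deadline to 2005-03-10.
The emergency suspension of filing deadlines from 2004-05-25 to 2005-04-03 tolled the period for 313 days, extending the deadline to 2006-01-17.
By the time the written tolling agreement began on 2006-08-22, the limitation period had already expired on 2006-01-17; that interval cannot revive it.
None of the other events listed affects the running of the period under the stated rules.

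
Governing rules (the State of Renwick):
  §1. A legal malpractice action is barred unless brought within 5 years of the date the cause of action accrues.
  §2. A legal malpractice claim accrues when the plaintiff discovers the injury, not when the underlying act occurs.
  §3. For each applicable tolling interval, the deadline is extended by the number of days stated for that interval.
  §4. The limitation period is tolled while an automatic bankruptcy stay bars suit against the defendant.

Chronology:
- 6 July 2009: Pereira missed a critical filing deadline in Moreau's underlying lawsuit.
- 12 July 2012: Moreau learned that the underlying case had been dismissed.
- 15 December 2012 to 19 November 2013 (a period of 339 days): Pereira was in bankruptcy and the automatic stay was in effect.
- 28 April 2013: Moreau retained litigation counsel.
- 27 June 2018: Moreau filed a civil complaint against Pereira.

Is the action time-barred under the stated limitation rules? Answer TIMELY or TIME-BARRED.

The claim did not accrue until Moreau discovered the injury on 12 July 2012; the 6 July 2009 act date does not start the clock under the stated rule.
5 years from 12 July 2012 is 12 July 2017.
Because the automatic bankruptcy stay ran from 15 December 2012 to 19 November 2013, the deadline is extended by 339 days to 16 June 2018.
None of the other events listed affects the running of the period under the stated rules.
Filing on 27 June 2018 missed the 16 June 2018 deadline — the action is time-barred.

TIME-BARRED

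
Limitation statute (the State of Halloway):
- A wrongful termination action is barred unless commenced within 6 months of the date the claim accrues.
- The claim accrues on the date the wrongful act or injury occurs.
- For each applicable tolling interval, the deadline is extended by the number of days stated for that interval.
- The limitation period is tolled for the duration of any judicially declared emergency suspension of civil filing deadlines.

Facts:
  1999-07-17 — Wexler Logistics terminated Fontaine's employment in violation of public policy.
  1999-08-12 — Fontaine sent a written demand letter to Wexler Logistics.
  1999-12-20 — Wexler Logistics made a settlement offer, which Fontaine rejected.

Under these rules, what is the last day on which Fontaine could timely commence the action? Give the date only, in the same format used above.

The limitation period began to run on 1999-07-17.
6 months from 1999-07-17 is 2000-01-17.
None of the other events listed affects the running of the period under the stated rules.

2000-01-17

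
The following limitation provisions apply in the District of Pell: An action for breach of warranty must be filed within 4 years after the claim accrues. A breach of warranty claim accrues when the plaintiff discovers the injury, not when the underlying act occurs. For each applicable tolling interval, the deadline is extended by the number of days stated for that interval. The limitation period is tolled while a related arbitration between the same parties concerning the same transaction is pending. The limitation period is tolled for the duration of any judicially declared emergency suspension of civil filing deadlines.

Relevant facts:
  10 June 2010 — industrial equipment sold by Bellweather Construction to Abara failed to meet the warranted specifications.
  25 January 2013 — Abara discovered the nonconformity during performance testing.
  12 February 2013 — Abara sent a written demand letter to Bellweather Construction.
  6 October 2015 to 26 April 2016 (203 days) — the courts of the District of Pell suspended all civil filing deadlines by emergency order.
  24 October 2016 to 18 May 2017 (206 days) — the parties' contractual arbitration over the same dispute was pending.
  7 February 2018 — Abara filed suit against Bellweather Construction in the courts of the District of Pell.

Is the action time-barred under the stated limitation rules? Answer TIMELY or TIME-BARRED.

TIMELY

The claim did not accrue until Abara discovered the injury on 25 January 2013; the 10 June 2010 act date does not start the clock under the stated rule.
4 years from 25 January 2013 is 25 January 2017.
The period was tolled for 203 days by the emergency suspension of filing deadlines (6 October 2015 to 26 April 2016), pushing the deadline to 16 August 2017.
The period was tolled for 206 days by the pending related arbitration (24 October 2016 to 18 May 2017), pushing the deadline to 10 March 2018.
None of the other events listed affects the running of the period under the stated rules.
Abara filed on 7 February 2018, before the 10 March 2018 deadline, so the action is timely.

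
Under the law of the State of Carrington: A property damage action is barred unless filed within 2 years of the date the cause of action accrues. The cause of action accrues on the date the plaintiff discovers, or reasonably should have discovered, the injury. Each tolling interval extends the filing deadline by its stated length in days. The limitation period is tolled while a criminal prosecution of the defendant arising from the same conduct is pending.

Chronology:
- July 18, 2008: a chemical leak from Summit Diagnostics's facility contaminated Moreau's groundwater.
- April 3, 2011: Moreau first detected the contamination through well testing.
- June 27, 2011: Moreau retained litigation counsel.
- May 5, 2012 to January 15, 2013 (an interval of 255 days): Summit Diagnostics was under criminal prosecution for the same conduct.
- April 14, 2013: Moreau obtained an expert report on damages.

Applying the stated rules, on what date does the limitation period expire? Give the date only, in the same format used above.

December 14, 2013

Accrual is tied to discovery, so the period began on April 3, 2011 rather than on July 18, 2008 when the act occurred.
Adding the 2 years base period to April 3, 2011 gives a deadline of April 3, 2013, before any tolling.
The pending criminal prosecution from May 5, 2012 to January 15, 2013 tolled the period for 255 days, extending the deadline to December 14, 2013.
Nothing else in the chronology tolls or restarts the period.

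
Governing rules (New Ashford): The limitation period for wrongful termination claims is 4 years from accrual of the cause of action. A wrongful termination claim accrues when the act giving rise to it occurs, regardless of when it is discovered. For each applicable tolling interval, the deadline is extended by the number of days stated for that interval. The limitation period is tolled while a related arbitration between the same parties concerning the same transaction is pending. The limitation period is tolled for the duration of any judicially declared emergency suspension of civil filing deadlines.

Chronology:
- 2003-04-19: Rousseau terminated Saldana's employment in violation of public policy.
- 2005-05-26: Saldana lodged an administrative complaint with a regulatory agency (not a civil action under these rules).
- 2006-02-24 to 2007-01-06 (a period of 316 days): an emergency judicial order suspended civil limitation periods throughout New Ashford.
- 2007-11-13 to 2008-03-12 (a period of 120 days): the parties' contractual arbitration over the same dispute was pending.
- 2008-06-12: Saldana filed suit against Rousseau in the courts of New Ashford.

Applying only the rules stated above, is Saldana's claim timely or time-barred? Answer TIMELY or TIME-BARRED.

TIMELY

The cause of action accrued on 2003-04-19, the date of the act.
Adding the 4 years base period to 2003-04-19 gives a deadline of 2007-04-19, before any tolling.
The emergency suspension of filing deadlines from 2006-02-24 to 2007-01-06 tolled the period for 316 days, extending the deadline to 2008-02-29.
The pending related arbitration from 2007-11-13 to 2008-03-12 tolled the period for 120 days, extending the deadline to 2008-06-28.
The other events in the timeline have no effect on the limitation period under the stated rules.
The 2008-06-12 filing precedes the 2008-06-28 deadline; the claim is timely.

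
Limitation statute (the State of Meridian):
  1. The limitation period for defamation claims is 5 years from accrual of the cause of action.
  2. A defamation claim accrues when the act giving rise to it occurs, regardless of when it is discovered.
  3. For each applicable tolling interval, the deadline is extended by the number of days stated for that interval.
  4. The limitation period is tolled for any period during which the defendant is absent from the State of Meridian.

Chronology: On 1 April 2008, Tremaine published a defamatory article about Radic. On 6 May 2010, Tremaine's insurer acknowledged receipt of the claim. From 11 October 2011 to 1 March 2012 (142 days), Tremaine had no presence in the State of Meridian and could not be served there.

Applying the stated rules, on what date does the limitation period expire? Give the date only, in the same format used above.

21 August 2013

The claim accrued on 1 April 2008, when the wrongful act occurred.
Adding the 5 years base period to 1 April 2008 gives a deadline of 1 April 2013, before any tolling.
Because the defendant's absence from the jurisdiction ran from 11 October 2011 to 1 March 2012, the deadline is extended by 142 days to 21 August 2013.
Nothing else in the chronology tolls or restarts the period.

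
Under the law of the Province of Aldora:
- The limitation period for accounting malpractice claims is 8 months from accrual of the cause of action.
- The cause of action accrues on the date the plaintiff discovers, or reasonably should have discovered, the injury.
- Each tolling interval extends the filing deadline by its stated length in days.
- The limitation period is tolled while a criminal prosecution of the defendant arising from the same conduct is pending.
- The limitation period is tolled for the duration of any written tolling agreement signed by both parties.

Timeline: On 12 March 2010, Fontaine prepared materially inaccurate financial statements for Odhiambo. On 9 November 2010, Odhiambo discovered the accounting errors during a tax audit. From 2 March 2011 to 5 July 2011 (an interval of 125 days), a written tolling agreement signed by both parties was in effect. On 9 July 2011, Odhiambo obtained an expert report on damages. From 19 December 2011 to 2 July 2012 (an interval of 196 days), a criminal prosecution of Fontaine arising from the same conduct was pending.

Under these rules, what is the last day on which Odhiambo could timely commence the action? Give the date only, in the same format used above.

Under the discovery rule, the claim accrued on 9 November 2010, when Odhiambo discovered the injury — not on the 12 March 2010 date of the underlying act.
The untolled deadline — 8 months after 9 November 2010 — is 9 July 2011.
Because the written tolling agreement ran from 2 March 2011 to 5 July 2011, the deadline is extended by 125 days to 11 November 2011.
The pending criminal prosecution starting 19 December 2011 came too late — the period had run on 11 November 2011 — and so does not extend the deadline.
The other events in the timeline have no effect on the limitation period under the stated rules.

11 November 2011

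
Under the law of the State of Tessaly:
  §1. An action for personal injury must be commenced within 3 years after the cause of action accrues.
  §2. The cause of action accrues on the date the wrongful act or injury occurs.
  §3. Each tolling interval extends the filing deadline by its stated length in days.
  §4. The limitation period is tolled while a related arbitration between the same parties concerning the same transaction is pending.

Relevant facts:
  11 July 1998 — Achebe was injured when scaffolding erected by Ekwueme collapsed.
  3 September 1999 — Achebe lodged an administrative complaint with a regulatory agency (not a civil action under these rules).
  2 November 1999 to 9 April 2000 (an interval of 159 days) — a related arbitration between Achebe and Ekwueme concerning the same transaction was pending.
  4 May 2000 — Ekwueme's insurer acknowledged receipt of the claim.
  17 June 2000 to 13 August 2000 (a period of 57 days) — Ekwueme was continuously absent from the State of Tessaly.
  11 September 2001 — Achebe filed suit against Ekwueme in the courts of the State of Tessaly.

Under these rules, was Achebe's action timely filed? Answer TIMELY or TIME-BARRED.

The claim accrued on 11 July 1998, when the wrongful act occurred.
3 years from 11 July 1998 is 11 July 2001.
Because the pending related arbitration ran from 2 November 1999 to 9 April 2000, the deadline is extended by 159 days to 17 December 2001.
The defendant's absence from the jurisdiction from 17 June 2000 to 13 August 2000 does not toll the period, because no stated rule makes the defendant's absence a tolling event.
The other events in the timeline have no effect on the limitation period under the stated rules.
Achebe filed on 11 September 2001, before the 17 December 2001 deadline, so the action is timely.

TIMELY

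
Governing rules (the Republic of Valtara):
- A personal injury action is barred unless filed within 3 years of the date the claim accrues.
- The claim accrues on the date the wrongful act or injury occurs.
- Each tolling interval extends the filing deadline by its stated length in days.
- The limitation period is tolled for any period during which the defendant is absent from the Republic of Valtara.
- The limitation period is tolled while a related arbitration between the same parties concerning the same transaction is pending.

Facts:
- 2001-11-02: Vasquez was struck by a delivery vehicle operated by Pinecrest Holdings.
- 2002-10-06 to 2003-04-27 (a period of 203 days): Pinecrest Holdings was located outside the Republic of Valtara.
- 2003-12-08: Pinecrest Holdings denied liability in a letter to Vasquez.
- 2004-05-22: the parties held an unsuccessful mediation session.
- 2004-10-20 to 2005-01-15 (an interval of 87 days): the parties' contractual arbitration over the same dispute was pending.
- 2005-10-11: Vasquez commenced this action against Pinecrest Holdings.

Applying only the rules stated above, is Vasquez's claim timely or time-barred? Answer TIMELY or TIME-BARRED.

TIME-BARRED

The claim accrued on 2001-11-02, when the wrongful act occurred.
The untolled deadline — 3 years after 2001-11-02 — is 2004-11-02.
The defendant's absence from the jurisdiction from 2002-10-06 to 2003-04-27 tolled the period for 203 days, extending the deadline to 2005-05-24.
The period was tolled for 87 days by the pending related arbitration (2004-10-20 to 2005-01-15), pushing the deadline to 2005-08-19.
Nothing else in the chronology tolls or restarts the period.
The 2005-10-11 filing falls after the 2005-08-19 deadline; the claim is time-barred.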